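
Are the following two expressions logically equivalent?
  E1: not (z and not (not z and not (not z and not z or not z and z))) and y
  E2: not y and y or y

No

E1: not (z and not (not z and not (not z and not z or not z and z))) and y
    = not (z and not (not z and not not z)) and y   [distribution]
    = not (z and (z or not z)) and y   [De Morgan]
    = not z and y   [complement / identity]
E2: not y and y or y
    = y   [complement / identity]
These differ: at y=1, z=1, E1 = 0 but E2 = 1.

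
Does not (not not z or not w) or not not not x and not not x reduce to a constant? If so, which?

not (not not z or not w) or not not not x and not not x
= not (not not z or not w) or not x and not not x   [double negation]
= not (not not z or not w) or not x and x   [double negation]
= not (not not z or not w)   [complement / identity]
= not z and w   [De Morgan]
This depends on w, z, so it is not a constant.

no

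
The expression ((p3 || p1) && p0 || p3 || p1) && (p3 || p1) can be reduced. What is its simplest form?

p3 || p1

((p3 || p1) && p0 || p3 || p1) && (p3 || p1)
= (p3 || p1) && (p3 || p1)   (absorption)
= p3 || p1   (idempotence)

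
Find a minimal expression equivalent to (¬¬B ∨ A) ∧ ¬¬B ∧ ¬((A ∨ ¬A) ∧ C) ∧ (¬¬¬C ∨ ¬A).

(¬¬B ∨ A) ∧ ¬¬B ∧ ¬((A ∨ ¬A) ∧ C) ∧ (¬¬¬C ∨ ¬A)
= ¬¬B ∧ ¬((A ∨ ¬A) ∧ C) ∧ (¬¬¬C ∨ ¬A)   [absorption]
= ¬¬B ∧ ¬C ∧ (¬¬¬C ∨ ¬A)   [complement / identity]
= ¬¬B ∧ ¬C ∧ (¬C ∨ ¬A)   [double negation]
= ¬¬B ∧ ¬C   [absorption]
= B ∧ ¬C   [double negation]

B ∧ ¬C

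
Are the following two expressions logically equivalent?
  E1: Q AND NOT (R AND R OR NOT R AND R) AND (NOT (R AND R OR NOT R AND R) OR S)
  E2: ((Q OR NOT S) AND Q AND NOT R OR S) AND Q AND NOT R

E1: Q AND NOT (R AND R OR NOT R AND R) AND (NOT (R AND R OR NOT R AND R) OR S)
    = Q AND NOT (R AND R OR NOT R AND R)   — absorption
    = Q AND NOT R   — distribution
E2: ((Q OR NOT S) AND Q AND NOT R OR S) AND Q AND NOT R
    = (Q AND NOT R OR S) AND Q AND NOT R   — absorption
    = Q AND NOT R   — absorption
Both reduce to Q AND NOT R, so they are equivalent.

Yes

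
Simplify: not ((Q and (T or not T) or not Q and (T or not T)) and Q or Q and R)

not Q

not ((Q and (T or not T) or not Q and (T or not T)) and Q or Q and R)
= not ((T or not T) and Q or Q and R)
= not (Q or Q and R)
= not Q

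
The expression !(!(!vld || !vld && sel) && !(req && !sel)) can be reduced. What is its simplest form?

!(!(!vld || !vld && sel) && !(req && !sel))
= !(!!vld && !(req && !sel))   (absorption)
= !vld || req && !sel   (De Morgan)

!vld || req && !sel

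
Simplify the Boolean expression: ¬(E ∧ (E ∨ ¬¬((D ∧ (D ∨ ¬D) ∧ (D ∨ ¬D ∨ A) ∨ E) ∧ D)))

¬(E ∧ (E ∨ ¬¬((D ∧ (D ∨ ¬D) ∧ (D ∨ ¬D ∨ A) ∨ E) ∧ D)))
= ¬(E ∧ (E ∨ ¬¬((D ∧ (D ∨ ¬D) ∨ E) ∧ D)))   — absorption
= ¬(E ∧ (E ∨ ¬¬((D ∨ E) ∧ D)))   — complement / identity
= ¬(E ∧ (E ∨ ¬¬D))   — absorption
= ¬(E ∧ (E ∨ D))   — double negation
= ¬E   — absorption

¬E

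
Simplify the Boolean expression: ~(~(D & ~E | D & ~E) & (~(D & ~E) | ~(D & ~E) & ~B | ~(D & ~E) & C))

D & ~E

~(~(D & ~E | D & ~E) & (~(D & ~E) | ~(D & ~E) & ~B | ~(D & ~E) & C))
= ~(~(D & ~E | D & ~E) & (~(D & ~E) | ~(D & ~E) & C))   — absorption
= ~(~(D & ~E | D & ~E) & ~(D & ~E))   — absorption
= ~(~(D & ~E) & ~(D & ~E))   — idempotence
= ~~(D & ~E)   — idempotence
= D & ~E   — double negation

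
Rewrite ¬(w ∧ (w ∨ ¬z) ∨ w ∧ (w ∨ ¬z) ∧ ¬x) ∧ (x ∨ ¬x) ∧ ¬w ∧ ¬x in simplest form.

¬(w ∧ (w ∨ ¬z) ∨ w ∧ (w ∨ ¬z) ∧ ¬x) ∧ (x ∨ ¬x) ∧ ¬w ∧ ¬x
= ¬(w ∧ (w ∨ ¬z)) ∧ (x ∨ ¬x) ∧ ¬w ∧ ¬x
= ¬(w ∧ (w ∨ ¬z)) ∧ ¬w ∧ ¬x
= ¬w ∧ ¬w ∧ ¬x
= ¬w ∧ ¬x

¬w ∧ ¬x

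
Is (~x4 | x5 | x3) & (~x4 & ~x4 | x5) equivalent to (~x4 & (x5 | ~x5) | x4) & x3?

No

E1: (~x4 | x5 | x3) & (~x4 & ~x4 | x5)
    = (~x4 | x5 | x3) & (~x4 | x5)   — idempotence
    = ~x4 | x5   — absorption
E2: (~x4 & (x5 | ~x5) | x4) & x3
    = (~x4 | x4) & x3   — complement / identity
    = x3   — complement / identity
These differ: at x3=0, x4=1, x5=1, E1 = 1 but E2 = 0.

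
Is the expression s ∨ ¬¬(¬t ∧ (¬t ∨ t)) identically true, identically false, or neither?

s ∨ ¬¬(¬t ∧ (¬t ∨ t))
= s ∨ ¬t ∧ (¬t ∨ t)   — double negation
= s ∨ ¬t   — complement / identity
This depends on s, t, so it is not a constant.

neither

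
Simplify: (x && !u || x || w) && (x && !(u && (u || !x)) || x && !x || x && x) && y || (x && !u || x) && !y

x

(x && !u || x || w) && (x && !(u && (u || !x)) || x && !x || x && x) && y || (x && !u || x) && !y
= (x && !u || x || w) && (x && !u || x && !x || x && x) && y || (x && !u || x) && !y   — absorption
= (x && !u || x || w) && (x && !u || x) && y || (x && !u || x) && !y   — distribution
= (x && !u || x) && y || (x && !u || x) && !y   — absorption
= x && !u || x   — distribution
= x   — absorption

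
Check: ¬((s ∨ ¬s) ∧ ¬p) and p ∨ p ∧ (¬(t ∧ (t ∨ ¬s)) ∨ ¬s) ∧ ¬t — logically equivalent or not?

Yes

E1: ¬((s ∨ ¬s) ∧ ¬p)
    = ¬¬p
    = p
E2: p ∨ p ∧ (¬(t ∧ (t ∨ ¬s)) ∨ ¬s) ∧ ¬t
    = p ∨ p ∧ (¬t ∨ ¬s) ∧ ¬t
    = p ∨ p ∧ ¬t
    = p
Both reduce to p, so they are equivalent.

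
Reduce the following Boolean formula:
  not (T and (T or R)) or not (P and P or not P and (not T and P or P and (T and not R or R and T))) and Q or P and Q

not T or Q

not (T and (T or R)) or not (P and P or not P and (not T and P or P and (T and not R or R and T))) and Q or P and Q
= not T or not (P and P or not P and (not T and P or P and (T and not R or R and T))) and Q or P and Q   (absorption)
= not T or not (P and P or not P and (not T and P or P and T)) and Q or P and Q   (distribution)
= not T or not (P and P or not P and P) and Q or P and Q   (distribution)
= not T or not P and Q or P and Q   (distribution)
= not T or Q   (distribution)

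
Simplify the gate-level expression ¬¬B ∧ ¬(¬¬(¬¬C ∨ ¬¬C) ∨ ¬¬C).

¬¬B ∧ ¬(¬¬(¬¬C ∨ ¬¬C) ∨ ¬¬C)
= ¬¬B ∧ ¬(¬¬¬¬C ∨ ¬¬C)   (idempotence)
= B ∧ ¬(¬¬¬¬C ∨ ¬¬C)   (double negation)
= B ∧ ¬(¬¬C ∨ ¬¬C)   (double negation)
= B ∧ ¬C ∧ ¬C   (De Morgan)
= B ∧ ¬C   (idempotence)

B ∧ ¬C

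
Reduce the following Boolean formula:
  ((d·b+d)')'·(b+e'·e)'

d·b'

((d·b+d)')'·(b+e'·e)'
= (d')'·(b+e'·e)'
= (d')'·b'
= d·b'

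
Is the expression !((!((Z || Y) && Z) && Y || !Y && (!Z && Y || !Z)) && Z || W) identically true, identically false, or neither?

!((!((Z || Y) && Z) && Y || !Y && (!Z && Y || !Z)) && Z || W)
= !((!Z && Y || !Y && (!Z && Y || !Z)) && Z || W)   — absorption
= !((!Z && Y || !Y && !Z) && Z || W)   — absorption
= !(!Z && Z || W)   — distribution
= !W   — complement / identity
This depends on W, so it is not a constant.

neither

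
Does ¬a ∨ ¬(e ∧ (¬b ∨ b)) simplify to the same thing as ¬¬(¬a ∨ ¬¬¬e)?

E1: ¬a ∨ ¬(e ∧ (¬b ∨ b))
    = ¬a ∨ ¬e   — complement / identity
E2: ¬¬(¬a ∨ ¬¬¬e)
    = ¬¬(¬a ∨ ¬e)   — double negation
    = ¬a ∨ ¬e   — double negation
Both reduce to ¬a ∨ ¬e, so they are equivalent.

Yes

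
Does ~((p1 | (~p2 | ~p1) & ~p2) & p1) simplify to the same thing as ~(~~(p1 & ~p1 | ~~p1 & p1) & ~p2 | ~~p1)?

E1: ~((p1 | (~p2 | ~p1) & ~p2) & p1)
    = ~((p1 | ~p2) & p1)
    = ~p1
E2: ~(~~(p1 & ~p1 | ~~p1 & p1) & ~p2 | ~~p1)
    = ~(~~(p1 & ~p1 | p1 & p1) & ~p2 | ~~p1)
    = ~(~~p1 & ~p2 | ~~p1)
    = ~~~p1
    = ~p1
Both reduce to ~p1, so they are equivalent.

Yes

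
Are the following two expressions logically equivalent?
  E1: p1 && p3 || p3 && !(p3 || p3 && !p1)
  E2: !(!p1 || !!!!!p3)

E1: p1 && p3 || p3 && !(p3 || p3 && !p1)
    = p1 && p3 || p3 && !p3   (absorption)
    = p1 && p3   (complement / identity)
E2: !(!p1 || !!!!!p3)
    = !(!p1 || !!!p3)   (double negation)
    = !(!p1 || !p3)   (double negation)
    = p1 && p3   (De Morgan)
Both reduce to p1 && p3, so they are equivalent.

Yes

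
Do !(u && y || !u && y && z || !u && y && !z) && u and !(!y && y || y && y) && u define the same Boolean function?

E1: !(u && y || !u && y && z || !u && y && !z) && u
    = !(u && y || !u && y) && u   (distribution)
    = !y && u   (distribution)
E2: !(!y && y || y && y) && u
    = !y && u   (distribution)
Both reduce to !y && u, so they are equivalent.

Yes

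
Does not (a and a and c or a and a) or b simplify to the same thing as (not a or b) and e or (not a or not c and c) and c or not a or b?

Yes

E1: not (a and a and c or a and a) or b
    = not (a and a) or b   — absorption
    = not a or b   — idempotence
E2: (not a or b) and e or (not a or not c and c) and c or not a or b
    = (not a or b) and e or not a and c or not a or b   — complement / identity
    = (not a or b) and e or not a or b   — absorption
    = not a or b   — absorption
Both reduce to not a or b, so they are equivalent.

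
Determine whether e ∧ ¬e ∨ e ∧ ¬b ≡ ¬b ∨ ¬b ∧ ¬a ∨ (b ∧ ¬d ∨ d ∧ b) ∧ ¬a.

No

E1: e ∧ ¬e ∨ e ∧ ¬b
    = e ∧ ¬b   (complement / identity)
E2: ¬b ∨ ¬b ∧ ¬a ∨ (b ∧ ¬d ∨ d ∧ b) ∧ ¬a
    = ¬b ∨ ¬b ∧ ¬a ∨ b ∧ ¬a   (distribution)
    = ¬b ∨ ¬a   (distribution)
These differ: at a=0, b=0, d=0, e=0, E1 = 0 but E2 = 1.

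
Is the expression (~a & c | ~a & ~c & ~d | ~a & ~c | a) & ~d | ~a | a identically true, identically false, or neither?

identically true

(~a & c | ~a & ~c & ~d | ~a & ~c | a) & ~d | ~a | a
= (~a & c | ~a & ~c | a) & ~d | ~a | a
= (~a | a) & ~d | ~a | a
= ~a | a
= 1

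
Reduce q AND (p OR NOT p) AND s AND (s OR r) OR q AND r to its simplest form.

q AND (p OR NOT p) AND s AND (s OR r) OR q AND r
= ((p OR NOT p) AND s AND (s OR r) OR r) AND q   — distribution
= ((p OR NOT p) AND s OR r) AND q   — absorption
= (s OR r) AND q   — complement / identity

(s OR r) AND q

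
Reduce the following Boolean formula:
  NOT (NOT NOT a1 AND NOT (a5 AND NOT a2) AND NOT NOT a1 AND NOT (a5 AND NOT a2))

NOT (NOT NOT a1 AND NOT (a5 AND NOT a2) AND NOT NOT a1 AND NOT (a5 AND NOT a2))
= NOT (NOT NOT a1 AND NOT (a5 AND NOT a2))
= NOT a1 OR a5 AND NOT a2

NOT a1 OR a5 AND NOT a2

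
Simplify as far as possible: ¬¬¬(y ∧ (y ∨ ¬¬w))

¬y

¬¬¬(y ∧ (y ∨ ¬¬w))
= ¬(y ∧ (y ∨ ¬¬w))
= ¬(y ∧ (y ∨ w))
= ¬y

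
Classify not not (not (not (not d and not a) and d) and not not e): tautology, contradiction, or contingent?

contingent

not not (not (not (not d and not a) and d) and not not e)
= not not (not ((d or a) and d) and not not e)
= not not (not d and not not e)
= not d and not not e
= not d and e
This depends on d, e, so it is not a constant.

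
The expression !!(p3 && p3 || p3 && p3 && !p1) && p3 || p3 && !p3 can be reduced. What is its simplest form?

p3

!!(p3 && p3 || p3 && p3 && !p1) && p3 || p3 && !p3
= (p3 && p3 || p3 && p3 && !p1) && p3 || p3 && !p3
= p3 && p3 && p3 || p3 && !p3
= p3 && p3 || p3 && !p3
= p3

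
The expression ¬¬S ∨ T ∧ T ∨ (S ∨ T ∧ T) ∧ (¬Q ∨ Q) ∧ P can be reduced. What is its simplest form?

S ∨ T

¬¬S ∨ T ∧ T ∨ (S ∨ T ∧ T) ∧ (¬Q ∨ Q) ∧ P
= ¬¬S ∨ T ∧ T ∨ (S ∨ T ∧ T) ∧ P   [complement / identity]
= S ∨ T ∧ T ∨ (S ∨ T ∧ T) ∧ P   [double negation]
= S ∨ T ∧ T   [absorption]
= S ∨ T   [idempotence]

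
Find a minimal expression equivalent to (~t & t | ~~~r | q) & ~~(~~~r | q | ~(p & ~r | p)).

~r | q

(~t & t | ~~~r | q) & ~~(~~~r | q | ~(p & ~r | p))
= (~t & t | ~~~r | q) & ~~(~~~r | q | ~p)
= (~~~r | q) & ~~(~~~r | q | ~p)
= (~~~r | q) & (~~~r | q | ~p)
= ~~~r | q
= ~r | q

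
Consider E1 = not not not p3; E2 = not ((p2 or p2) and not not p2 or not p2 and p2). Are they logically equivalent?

E1: not not not p3
    = not p3   [double negation]
E2: not ((p2 or p2) and not not p2 or not p2 and p2)
    = not (p2 and not not p2 or not p2 and p2)   [idempotence]
    = not (p2 and p2 or not p2 and p2)   [double negation]
    = not p2   [distribution]
These differ: at p2=0, p3=1, E1 = 0 but E2 = 1.

No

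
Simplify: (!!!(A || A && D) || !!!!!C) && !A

!A

(!!!(A || A && D) || !!!!!C) && !A
= (!!!A || !!!!!C) && !A
= (!!!A || !!!C) && !A
= (!A || !!!C) && !A
= (!A || !C) && !A
= !A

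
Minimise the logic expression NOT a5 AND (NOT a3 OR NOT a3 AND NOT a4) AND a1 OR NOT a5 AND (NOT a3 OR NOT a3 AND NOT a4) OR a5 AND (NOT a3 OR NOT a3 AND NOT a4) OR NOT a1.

NOT a3 OR NOT a1

NOT a5 AND (NOT a3 OR NOT a3 AND NOT a4) AND a1 OR NOT a5 AND (NOT a3 OR NOT a3 AND NOT a4) OR a5 AND (NOT a3 OR NOT a3 AND NOT a4) OR NOT a1
= NOT a5 AND (NOT a3 OR NOT a3 AND NOT a4) OR a5 AND (NOT a3 OR NOT a3 AND NOT a4) OR NOT a1   [absorption]
= NOT a3 OR NOT a3 AND NOT a4 OR NOT a1   [distribution]
= NOT a3 OR NOT a1   [absorption]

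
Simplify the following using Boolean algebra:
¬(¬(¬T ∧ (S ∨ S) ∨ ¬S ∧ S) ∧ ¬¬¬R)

¬(¬(¬T ∧ (S ∨ S) ∨ ¬S ∧ S) ∧ ¬¬¬R)
= ¬(¬(¬T ∧ (S ∨ S)) ∧ ¬¬¬R)   (complement / identity)
= ¬(¬(¬T ∧ S) ∧ ¬¬¬R)   (idempotence)
= ¬T ∧ S ∨ ¬¬R   (De Morgan)
= ¬T ∧ S ∨ R   (double negation)

¬T ∧ S ∨ R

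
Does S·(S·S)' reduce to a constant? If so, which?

yes, False

S·(S·S)'
= S·S'   — idempotence
= 0   — complement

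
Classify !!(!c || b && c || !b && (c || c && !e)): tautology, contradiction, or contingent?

tautology

!!(!c || b && c || !b && (c || c && !e))
= !!(!c || b && c || !b && c)   — absorption
= !!(!c || c)   — distribution
= !c || c   — double negation
= true   — complement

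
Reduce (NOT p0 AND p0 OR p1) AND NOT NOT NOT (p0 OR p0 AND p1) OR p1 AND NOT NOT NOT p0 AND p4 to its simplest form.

p1 AND NOT p0

(NOT p0 AND p0 OR p1) AND NOT NOT NOT (p0 OR p0 AND p1) OR p1 AND NOT NOT NOT p0 AND p4
= (NOT p0 AND p0 OR p1) AND NOT NOT NOT p0 OR p1 AND NOT NOT NOT p0 AND p4   [absorption]
= p1 AND NOT NOT NOT p0 OR p1 AND NOT NOT NOT p0 AND p4   [complement / identity]
= p1 AND NOT NOT NOT p0   [absorption]
= p1 AND NOT p0   [double negation]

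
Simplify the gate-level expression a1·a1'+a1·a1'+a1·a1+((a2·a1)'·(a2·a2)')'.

a1·a1'+a1·a1'+a1·a1+((a2·a1)'·(a2·a2)')'
= a1·a1'+a1·a1'+a1·a1+((a2·a1)'·a2')'
= a1·a1'+a1·a1'+a1·a1+a2·a1+a2
= a1·a1'+a1+a2·a1+a2
= a1·a1'+a1+a2
= a1+a2

a1+a2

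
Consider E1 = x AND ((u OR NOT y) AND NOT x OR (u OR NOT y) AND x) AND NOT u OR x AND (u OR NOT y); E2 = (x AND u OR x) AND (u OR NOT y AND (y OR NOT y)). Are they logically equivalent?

Yes

E1: x AND ((u OR NOT y) AND NOT x OR (u OR NOT y) AND x) AND NOT u OR x AND (u OR NOT y)
    = x AND (u OR NOT y) AND NOT u OR x AND (u OR NOT y)   — distribution
    = x AND (u OR NOT y)   — absorption
E2: (x AND u OR x) AND (u OR NOT y AND (y OR NOT y))
    = x AND (u OR NOT y AND (y OR NOT y))   — absorption
    = x AND (u OR NOT y)   — complement / identity
Both reduce to x AND (u OR NOT y), so they are equivalent.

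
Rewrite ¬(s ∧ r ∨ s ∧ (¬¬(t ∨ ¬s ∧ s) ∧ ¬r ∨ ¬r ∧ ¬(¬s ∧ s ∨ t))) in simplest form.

¬s

¬(s ∧ r ∨ s ∧ (¬¬(t ∨ ¬s ∧ s) ∧ ¬r ∨ ¬r ∧ ¬(¬s ∧ s ∨ t)))
= ¬(s ∧ r ∨ s ∧ (¬¬t ∧ ¬r ∨ ¬r ∧ ¬(¬s ∧ s ∨ t)))   — complement / identity
= ¬(s ∧ r ∨ s ∧ (¬¬t ∧ ¬r ∨ ¬r ∧ ¬t))   — complement / identity
= ¬(s ∧ r ∨ s ∧ (t ∧ ¬r ∨ ¬r ∧ ¬t))   — double negation
= ¬(s ∧ r ∨ s ∧ ¬r)   — distribution
= ¬s   — distribution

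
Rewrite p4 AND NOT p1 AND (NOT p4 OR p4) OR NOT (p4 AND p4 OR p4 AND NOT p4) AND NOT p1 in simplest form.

p4 AND NOT p1 AND (NOT p4 OR p4) OR NOT (p4 AND p4 OR p4 AND NOT p4) AND NOT p1
= p4 AND NOT p1 AND (NOT p4 OR p4) OR NOT p4 AND NOT p1
= p4 AND NOT p1 OR NOT p4 AND NOT p1
= NOT p1

NOT p1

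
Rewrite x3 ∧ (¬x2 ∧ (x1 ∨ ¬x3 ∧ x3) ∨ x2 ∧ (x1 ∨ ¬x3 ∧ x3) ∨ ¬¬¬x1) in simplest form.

x3 ∧ (¬x2 ∧ (x1 ∨ ¬x3 ∧ x3) ∨ x2 ∧ (x1 ∨ ¬x3 ∧ x3) ∨ ¬¬¬x1)
= x3 ∧ (x1 ∨ ¬x3 ∧ x3 ∨ ¬¬¬x1)   (distribution)
= x3 ∧ (x1 ∨ ¬¬¬x1)   (complement / identity)
= x3 ∧ (x1 ∨ ¬x1)   (double negation)
= x3   (complement / identity)

x3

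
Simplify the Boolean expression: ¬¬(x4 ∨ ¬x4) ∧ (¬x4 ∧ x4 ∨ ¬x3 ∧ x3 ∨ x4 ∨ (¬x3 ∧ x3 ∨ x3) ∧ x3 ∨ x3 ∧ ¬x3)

¬¬(x4 ∨ ¬x4) ∧ (¬x4 ∧ x4 ∨ ¬x3 ∧ x3 ∨ x4 ∨ (¬x3 ∧ x3 ∨ x3) ∧ x3 ∨ x3 ∧ ¬x3)
= ¬¬(x4 ∨ ¬x4) ∧ (¬x4 ∧ x4 ∨ x4 ∨ (¬x3 ∧ x3 ∨ x3) ∧ x3 ∨ x3 ∧ ¬x3)   (complement / identity)
= (x4 ∨ ¬x4) ∧ (¬x4 ∧ x4 ∨ x4 ∨ (¬x3 ∧ x3 ∨ x3) ∧ x3 ∨ x3 ∧ ¬x3)   (double negation)
= (x4 ∨ ¬x4) ∧ (¬x4 ∧ x4 ∨ x4 ∨ x3 ∧ x3 ∨ x3 ∧ ¬x3)   (complement / identity)
= ¬x4 ∧ x4 ∨ x4 ∨ x3 ∧ x3 ∨ x3 ∧ ¬x3   (complement / identity)
= x4 ∨ x3 ∧ x3 ∨ x3 ∧ ¬x3   (complement / identity)
= x4 ∨ x3   (distribution)

x4 ∨ x3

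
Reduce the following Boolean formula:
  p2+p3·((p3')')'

p2+p3·((p3')')'
= p2+p3·p3'   [double negation]
= p2   [complement / identity]

p2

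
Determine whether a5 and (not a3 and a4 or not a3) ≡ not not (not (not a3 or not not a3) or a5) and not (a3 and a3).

Yes

E1: a5 and (not a3 and a4 or not a3)
    = a5 and not a3
E2: not not (not (not a3 or not not a3) or a5) and not (a3 and a3)
    = not not (a3 and not a3 or a5) and not (a3 and a3)
    = not not a5 and not (a3 and a3)
    = not not a5 and not a3
    = a5 and not a3
Both reduce to a5 and not a3, so they are equivalent.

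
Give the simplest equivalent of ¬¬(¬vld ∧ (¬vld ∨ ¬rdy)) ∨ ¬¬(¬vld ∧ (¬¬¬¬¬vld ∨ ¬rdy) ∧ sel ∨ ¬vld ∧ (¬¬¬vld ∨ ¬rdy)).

¬vld

¬¬(¬vld ∧ (¬vld ∨ ¬rdy)) ∨ ¬¬(¬vld ∧ (¬¬¬¬¬vld ∨ ¬rdy) ∧ sel ∨ ¬vld ∧ (¬¬¬vld ∨ ¬rdy))
= ¬¬(¬vld ∧ (¬vld ∨ ¬rdy)) ∨ ¬¬(¬vld ∧ (¬¬¬vld ∨ ¬rdy) ∧ sel ∨ ¬vld ∧ (¬¬¬vld ∨ ¬rdy))   (double negation)
= ¬¬(¬vld ∧ (¬vld ∨ ¬rdy)) ∨ ¬¬(¬vld ∧ (¬¬¬vld ∨ ¬rdy))   (absorption)
= ¬¬(¬vld ∧ (¬vld ∨ ¬rdy)) ∨ ¬¬(¬vld ∧ (¬vld ∨ ¬rdy))   (double negation)
= ¬¬(¬vld ∧ (¬vld ∨ ¬rdy))   (idempotence)
= ¬¬¬vld   (absorption)
= ¬vld   (double negation)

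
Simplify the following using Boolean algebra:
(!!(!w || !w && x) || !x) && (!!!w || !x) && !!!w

(!!(!w || !w && x) || !x) && (!!!w || !x) && !!!w
= (!!(!w || !w && x) || !x) && !!!w
= (!!!w || !x) && !!!w
= !!!w
= !w

!w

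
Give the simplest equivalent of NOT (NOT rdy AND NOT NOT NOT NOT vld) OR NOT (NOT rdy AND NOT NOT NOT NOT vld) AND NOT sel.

rdy OR NOT vld

NOT (NOT rdy AND NOT NOT NOT NOT vld) OR NOT (NOT rdy AND NOT NOT NOT NOT vld) AND NOT sel
= NOT (NOT rdy AND NOT NOT NOT NOT vld)   — absorption
= rdy OR NOT NOT NOT vld   — De Morgan
= rdy OR NOT vld   — double negation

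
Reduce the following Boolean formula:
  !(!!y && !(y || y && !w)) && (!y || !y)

!(!!y && !(y || y && !w)) && (!y || !y)
= (!y || y || y && !w) && (!y || !y)   [De Morgan]
= !y || (y || y && !w) && !y   [distribution]
= !y || y && !y   [absorption]
= !y   [complement / identity]

!y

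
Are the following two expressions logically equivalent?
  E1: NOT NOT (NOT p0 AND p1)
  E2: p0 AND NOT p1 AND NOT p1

No

E1: NOT NOT (NOT p0 AND p1)
    = NOT p0 AND p1
E2: p0 AND NOT p1 AND NOT p1
    = p0 AND NOT p1
These differ: at p0=0, p1=1, E1 = 1 but E2 = 0.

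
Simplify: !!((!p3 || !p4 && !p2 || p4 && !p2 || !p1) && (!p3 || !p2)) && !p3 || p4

!p3 || p4

!!((!p3 || !p4 && !p2 || p4 && !p2 || !p1) && (!p3 || !p2)) && !p3 || p4
= !!((!p3 || !p2 || !p1) && (!p3 || !p2)) && !p3 || p4
= !!(!p3 || !p2) && !p3 || p4
= (!p3 || !p2) && !p3 || p4
= !p3 || p4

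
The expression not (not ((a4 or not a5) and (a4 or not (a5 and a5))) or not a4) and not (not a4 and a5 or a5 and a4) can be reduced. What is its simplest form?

a4 and not a5

not (not ((a4 or not a5) and (a4 or not (a5 and a5))) or not a4) and not (not a4 and a5 or a5 and a4)
= not (not ((a4 or not a5) and (a4 or not a5)) or not a4) and not (not a4 and a5 or a5 and a4)
= not (not (a4 or not a5) or not a4) and not (not a4 and a5 or a5 and a4)
= not (not (a4 or not a5) or not a4) and not a5
= (a4 or not a5) and a4 and not a5
= a4 and not a5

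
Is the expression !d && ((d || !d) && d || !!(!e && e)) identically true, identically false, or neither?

identically false

!d && ((d || !d) && d || !!(!e && e))
= !d && (d || !!(!e && e))   (complement / identity)
= !d && (d || !e && e)   (double negation)
= !d && d   (complement / identity)
= false   (complement)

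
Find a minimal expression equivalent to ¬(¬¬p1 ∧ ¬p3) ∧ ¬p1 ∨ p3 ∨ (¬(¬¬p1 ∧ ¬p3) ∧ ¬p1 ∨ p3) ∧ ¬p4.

¬p1 ∨ p3

¬(¬¬p1 ∧ ¬p3) ∧ ¬p1 ∨ p3 ∨ (¬(¬¬p1 ∧ ¬p3) ∧ ¬p1 ∨ p3) ∧ ¬p4
= ¬(¬¬p1 ∧ ¬p3) ∧ ¬p1 ∨ p3   — absorption
= (¬p1 ∨ p3) ∧ ¬p1 ∨ p3   — De Morgan
= ¬p1 ∨ p3   — absorption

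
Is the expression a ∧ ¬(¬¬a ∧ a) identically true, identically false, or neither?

identically false

a ∧ ¬(¬¬a ∧ a)
= a ∧ ¬(a ∧ a)   [double negation]
= a ∧ ¬a   [idempotence]
= False   [complement]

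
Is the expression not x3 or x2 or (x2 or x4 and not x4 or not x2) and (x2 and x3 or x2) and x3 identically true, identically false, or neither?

neither

not x3 or x2 or (x2 or x4 and not x4 or not x2) and (x2 and x3 or x2) and x3
= not x3 or x2 or (x2 or not x2) and (x2 and x3 or x2) and x3
= not x3 or x2 or (x2 and x3 or x2) and x3
= not x3 or x2 or x2 and x3
= not x3 or x2
This depends on x2, x3, so it is not a constant.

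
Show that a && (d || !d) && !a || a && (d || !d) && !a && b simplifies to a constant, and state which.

false

a && (d || !d) && !a || a && (d || !d) && !a && b
= a && (d || !d) && !a   [absorption]
= a && !a   [complement / identity]
= false   [complement]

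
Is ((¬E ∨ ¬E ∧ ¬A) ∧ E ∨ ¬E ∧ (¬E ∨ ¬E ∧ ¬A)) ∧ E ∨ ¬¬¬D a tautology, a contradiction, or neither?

((¬E ∨ ¬E ∧ ¬A) ∧ E ∨ ¬E ∧ (¬E ∨ ¬E ∧ ¬A)) ∧ E ∨ ¬¬¬D
= ((¬E ∨ ¬E ∧ ¬A) ∧ E ∨ ¬E ∧ (¬E ∨ ¬E ∧ ¬A)) ∧ E ∨ ¬D   [double negation]
= (¬E ∨ ¬E ∧ ¬A) ∧ E ∨ ¬D   [distribution]
= ¬E ∧ E ∨ ¬D   [absorption]
= ¬D   [complement / identity]
This depends on D, so it is not a constant.

neither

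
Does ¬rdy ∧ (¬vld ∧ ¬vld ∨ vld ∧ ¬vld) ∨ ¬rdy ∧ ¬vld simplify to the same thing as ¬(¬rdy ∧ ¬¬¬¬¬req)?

E1: ¬rdy ∧ (¬vld ∧ ¬vld ∨ vld ∧ ¬vld) ∨ ¬rdy ∧ ¬vld
    = ¬rdy ∧ ¬vld ∨ ¬rdy ∧ ¬vld   — distribution
    = ¬rdy ∧ ¬vld   — idempotence
E2: ¬(¬rdy ∧ ¬¬¬¬¬req)
    = rdy ∨ ¬¬¬¬req   — De Morgan
    = rdy ∨ ¬¬req   — double negation
    = rdy ∨ req   — double negation
These differ: at rdy=1, req=1, vld=0, E1 = 0 but E2 = 1.

No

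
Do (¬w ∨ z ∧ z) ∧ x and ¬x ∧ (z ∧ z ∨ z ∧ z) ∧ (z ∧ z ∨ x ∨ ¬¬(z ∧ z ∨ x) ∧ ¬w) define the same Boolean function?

E1: (¬w ∨ z ∧ z) ∧ x
    = (¬w ∨ z) ∧ x
E2: ¬x ∧ (z ∧ z ∨ z ∧ z) ∧ (z ∧ z ∨ x ∨ ¬¬(z ∧ z ∨ x) ∧ ¬w)
    = ¬x ∧ (z ∧ z ∨ z ∧ z) ∧ (z ∧ z ∨ x ∨ (z ∧ z ∨ x) ∧ ¬w)
    = ¬x ∧ (z ∧ z ∨ z ∧ z) ∧ (z ∧ z ∨ x)
    = ¬x ∧ (z ∧ z ∧ x ∨ z ∧ z)
    = ¬x ∧ z ∧ z
    = ¬x ∧ z
These differ: at w=0, x=1, z=1, E1 = 1 but E2 = 0.

No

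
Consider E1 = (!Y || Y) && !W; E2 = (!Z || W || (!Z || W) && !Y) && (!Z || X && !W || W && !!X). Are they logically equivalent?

E1: (!Y || Y) && !W
    = !W   — complement / identity
E2: (!Z || W || (!Z || W) && !Y) && (!Z || X && !W || W && !!X)
    = (!Z || W) && (!Z || X && !W || W && !!X)   — absorption
    = W && (X && !W || W && !!X) || !Z   — distribution
    = W && (X && !W || W && X) || !Z   — double negation
    = W && X || !Z   — distribution
These differ: at W=1, X=1, Y=0, Z=1, E1 = 0 but E2 = 1.

No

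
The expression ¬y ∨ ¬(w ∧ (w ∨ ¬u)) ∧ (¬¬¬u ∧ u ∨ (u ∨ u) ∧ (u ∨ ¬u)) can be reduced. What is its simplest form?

¬y ∨ ¬w ∧ u

¬y ∨ ¬(w ∧ (w ∨ ¬u)) ∧ (¬¬¬u ∧ u ∨ (u ∨ u) ∧ (u ∨ ¬u))
= ¬y ∨ ¬(w ∧ (w ∨ ¬u)) ∧ (¬¬¬u ∧ u ∨ u ∨ u)   — complement / identity
= ¬y ∨ ¬w ∧ (¬¬¬u ∧ u ∨ u ∨ u)   — absorption
= ¬y ∨ ¬w ∧ (¬u ∧ u ∨ u ∨ u)   — double negation
= ¬y ∨ ¬w ∧ (¬u ∧ u ∨ u)   — idempotence
= ¬y ∨ ¬w ∧ u   — complement / identity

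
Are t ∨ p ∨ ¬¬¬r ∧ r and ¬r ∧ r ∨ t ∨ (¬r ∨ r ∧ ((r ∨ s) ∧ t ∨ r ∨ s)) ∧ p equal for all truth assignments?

E1: t ∨ p ∨ ¬¬¬r ∧ r
    = t ∨ p ∨ ¬r ∧ r
    = t ∨ p
E2: ¬r ∧ r ∨ t ∨ (¬r ∨ r ∧ ((r ∨ s) ∧ t ∨ r ∨ s)) ∧ p
    = ¬r ∧ r ∨ t ∨ (¬r ∨ r ∧ (r ∨ s)) ∧ p
    = ¬r ∧ r ∨ t ∨ (¬r ∨ r) ∧ p
    = t ∨ (¬r ∨ r) ∧ p
    = t ∨ p
Both reduce to t ∨ p, so they are equivalent.

Yes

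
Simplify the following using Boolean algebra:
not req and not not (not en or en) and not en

not req and not not (not en or en) and not en
= not req and (not en or en) and not en   (double negation)
= not req and not en   (complement / identity)

not req and not en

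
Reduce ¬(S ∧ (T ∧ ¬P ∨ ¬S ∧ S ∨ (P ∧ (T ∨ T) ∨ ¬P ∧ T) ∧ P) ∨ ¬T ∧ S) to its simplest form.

¬(S ∧ (T ∧ ¬P ∨ ¬S ∧ S ∨ (P ∧ (T ∨ T) ∨ ¬P ∧ T) ∧ P) ∨ ¬T ∧ S)
= ¬(S ∧ (T ∧ ¬P ∨ ¬S ∧ S ∨ (P ∧ T ∨ ¬P ∧ T) ∧ P) ∨ ¬T ∧ S)
= ¬(S ∧ (T ∧ ¬P ∨ (P ∧ T ∨ ¬P ∧ T) ∧ P) ∨ ¬T ∧ S)
= ¬(S ∧ (T ∧ ¬P ∨ T ∧ P) ∨ ¬T ∧ S)
= ¬(S ∧ T ∨ ¬T ∧ S)
= ¬S

¬S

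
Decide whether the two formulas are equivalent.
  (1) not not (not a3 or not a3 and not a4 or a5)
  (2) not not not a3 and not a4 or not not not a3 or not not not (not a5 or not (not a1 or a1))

E1: not not (not a3 or not a3 and not a4 or a5)
    = not not (not a3 or a5)
    = not a3 or a5
E2: not not not a3 and not a4 or not not not a3 or not not not (not a5 or not (not a1 or a1))
    = not not not a3 and not a4 or not not not a3 or not not (a5 and (not a1 or a1))
    = not not not a3 and not a4 or not not not a3 or not not a5
    = not not not a3 or not not a5
    = not not not a3 or a5
    = not a3 or a5
Both reduce to not a3 or a5, so they are equivalent.

Yes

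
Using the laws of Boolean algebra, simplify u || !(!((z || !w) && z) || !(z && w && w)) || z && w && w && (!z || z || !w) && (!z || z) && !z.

u || !(!((z || !w) && z) || !(z && w && w)) || z && w && w && (!z || z || !w) && (!z || z) && !z
= u || !(!((z || !w) && z) || !(z && w && w)) || z && w && w && (!z || z) && !z   — absorption
= u || !(!z || !(z && w && w)) || z && w && w && (!z || z) && !z   — absorption
= u || z && z && w && w || z && w && w && (!z || z) && !z   — De Morgan
= u || z && z && w && w || z && w && w && !z   — complement / identity
= u || z && w && w   — distribution
= u || z && w   — idempotence

u || z && w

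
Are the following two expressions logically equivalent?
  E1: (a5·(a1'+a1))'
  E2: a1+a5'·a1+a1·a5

E1: (a5·(a1'+a1))'
    = a5'   (complement / identity)
E2: a1+a5'·a1+a1·a5
    = a1+a1   (distribution)
    = a1   (idempotence)
These differ: at a1=0, a5=0, E1 = 1 but E2 = 0.

No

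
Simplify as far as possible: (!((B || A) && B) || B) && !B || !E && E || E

(!((B || A) && B) || B) && !B || !E && E || E
= (!((B || A) && B) || B) && !B || E   (complement / identity)
= (!B || B) && !B || E   (absorption)
= !B || E   (complement / identity)

!B || E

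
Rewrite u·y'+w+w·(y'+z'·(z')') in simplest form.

u·y'+w

u·y'+w+w·(y'+z'·(z')')
= u·y'+w+w·(y'+z'·z)
= u·y'+w+w·y'
= u·y'+w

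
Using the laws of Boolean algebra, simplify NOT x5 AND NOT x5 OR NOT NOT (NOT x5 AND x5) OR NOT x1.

NOT x5 OR NOT x1

NOT x5 AND NOT x5 OR NOT NOT (NOT x5 AND x5) OR NOT x1
= NOT x5 AND NOT x5 OR NOT x5 AND x5 OR NOT x1   — double negation
= NOT x5 OR NOT x1   — distribution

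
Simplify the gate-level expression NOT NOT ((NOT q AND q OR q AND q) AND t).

NOT NOT ((NOT q AND q OR q AND q) AND t)
= (NOT q AND q OR q AND q) AND t   [double negation]
= q AND t   [distribution]

q AND t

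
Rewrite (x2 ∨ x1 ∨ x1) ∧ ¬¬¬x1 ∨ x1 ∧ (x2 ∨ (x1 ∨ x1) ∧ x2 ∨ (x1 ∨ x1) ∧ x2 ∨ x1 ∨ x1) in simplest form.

x2 ∨ x1

(x2 ∨ x1 ∨ x1) ∧ ¬¬¬x1 ∨ x1 ∧ (x2 ∨ (x1 ∨ x1) ∧ x2 ∨ (x1 ∨ x1) ∧ x2 ∨ x1 ∨ x1)
= (x2 ∨ x1 ∨ x1) ∧ ¬¬¬x1 ∨ x1 ∧ (x2 ∨ (x1 ∨ x1) ∧ x2 ∨ x1 ∨ x1)   [idempotence]
= (x2 ∨ x1 ∨ x1) ∧ ¬¬¬x1 ∨ x1 ∧ (x2 ∨ x1 ∨ x1)   [absorption]
= (x2 ∨ x1 ∨ x1) ∧ ¬x1 ∨ x1 ∧ (x2 ∨ x1 ∨ x1)   [double negation]
= x2 ∨ x1 ∨ x1   [distribution]
= x2 ∨ x1   [idempotence]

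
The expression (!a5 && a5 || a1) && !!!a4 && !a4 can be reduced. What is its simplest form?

(!a5 && a5 || a1) && !!!a4 && !a4
= (!a5 && a5 || a1) && !a4 && !a4   [double negation]
= a1 && !a4 && !a4   [complement / identity]
= a1 && !a4   [idempotence]

a1 && !a4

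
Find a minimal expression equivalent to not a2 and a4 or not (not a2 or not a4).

not a2 and a4 or not (not a2 or not a4)
= not a2 and a4 or a2 and a4   — De Morgan
= a4   — distribution

a4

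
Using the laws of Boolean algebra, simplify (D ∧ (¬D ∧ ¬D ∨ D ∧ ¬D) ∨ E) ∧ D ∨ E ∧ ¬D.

E

(D ∧ (¬D ∧ ¬D ∨ D ∧ ¬D) ∨ E) ∧ D ∨ E ∧ ¬D
= (D ∧ ¬D ∨ E) ∧ D ∨ E ∧ ¬D   — distribution
= E ∧ D ∨ E ∧ ¬D   — complement / identity
= E   — distribution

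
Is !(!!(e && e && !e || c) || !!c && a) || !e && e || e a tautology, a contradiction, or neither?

!(!!(e && e && !e || c) || !!c && a) || !e && e || e
= !(!!(e && e && !e || c) || !!c && a) || e   — complement / identity
= !(!!(e && !e || c) || !!c && a) || e   — idempotence
= !(!!c || !!c && a) || e   — complement / identity
= !!!c || e   — absorption
= !c || e   — double negation
This depends on c, e, so it is not a constant.

neither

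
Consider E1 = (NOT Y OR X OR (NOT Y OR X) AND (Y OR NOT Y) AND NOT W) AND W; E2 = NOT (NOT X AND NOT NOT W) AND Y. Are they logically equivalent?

E1: (NOT Y OR X OR (NOT Y OR X) AND (Y OR NOT Y) AND NOT W) AND W
    = (NOT Y OR X OR (NOT Y OR X) AND NOT W) AND W   (complement / identity)
    = (NOT Y OR X) AND W   (absorption)
E2: NOT (NOT X AND NOT NOT W) AND Y
    = (X OR NOT W) AND Y   (De Morgan)
These differ: at W=1, X=0, Y=0, E1 = 1 but E2 = 0.

No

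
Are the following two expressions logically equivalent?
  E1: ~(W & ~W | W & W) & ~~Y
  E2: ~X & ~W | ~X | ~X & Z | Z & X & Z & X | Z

E1: ~(W & ~W | W & W) & ~~Y
    = ~(W & ~W | W & W) & Y
    = ~W & Y
E2: ~X & ~W | ~X | ~X & Z | Z & X & Z & X | Z
    = ~X & ~W | ~X | ~X & Z | Z & X | Z
    = ~X & ~W | ~X | Z | Z
    = ~X | Z | Z
    = ~X | Z
These differ: at W=0, X=0, Y=0, Z=1, E1 = 0 but E2 = 1.

No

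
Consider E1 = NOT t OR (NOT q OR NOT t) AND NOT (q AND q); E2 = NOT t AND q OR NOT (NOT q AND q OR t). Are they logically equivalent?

E1: NOT t OR (NOT q OR NOT t) AND NOT (q AND q)
    = NOT t OR (NOT q OR NOT t) AND NOT q   [idempotence]
    = NOT t OR NOT q   [absorption]
E2: NOT t AND q OR NOT (NOT q AND q OR t)
    = NOT t AND q OR NOT t   [complement / identity]
    = NOT t   [absorption]
These differ: at q=0, t=1, E1 = 1 but E2 = 0.

No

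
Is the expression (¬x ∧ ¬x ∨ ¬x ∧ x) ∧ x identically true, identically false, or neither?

identically false

(¬x ∧ ¬x ∨ ¬x ∧ x) ∧ x
= ¬x ∧ x   [distribution]
= False   [complement]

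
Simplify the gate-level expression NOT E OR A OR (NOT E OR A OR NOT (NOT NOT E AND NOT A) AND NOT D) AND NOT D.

NOT E OR A OR (NOT E OR A OR NOT (NOT NOT E AND NOT A) AND NOT D) AND NOT D
= NOT E OR A OR (NOT E OR A OR (NOT E OR A) AND NOT D) AND NOT D
= NOT E OR A OR (NOT E OR A) AND NOT D
= NOT E OR A

NOT E OR A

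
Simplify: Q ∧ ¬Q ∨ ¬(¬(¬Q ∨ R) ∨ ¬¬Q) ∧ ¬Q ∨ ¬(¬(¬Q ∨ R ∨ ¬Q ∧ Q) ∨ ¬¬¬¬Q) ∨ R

Q ∧ ¬Q ∨ ¬(¬(¬Q ∨ R) ∨ ¬¬Q) ∧ ¬Q ∨ ¬(¬(¬Q ∨ R ∨ ¬Q ∧ Q) ∨ ¬¬¬¬Q) ∨ R
= Q ∧ ¬Q ∨ ¬(¬(¬Q ∨ R) ∨ ¬¬Q) ∧ ¬Q ∨ ¬(¬(¬Q ∨ R) ∨ ¬¬¬¬Q) ∨ R   (complement / identity)
= Q ∧ ¬Q ∨ ¬(¬(¬Q ∨ R) ∨ ¬¬Q) ∧ ¬Q ∨ ¬(¬(¬Q ∨ R) ∨ ¬¬Q) ∨ R   (double negation)
= ¬(¬(¬Q ∨ R) ∨ ¬¬Q) ∧ ¬Q ∨ ¬(¬(¬Q ∨ R) ∨ ¬¬Q) ∨ R   (complement / identity)
= ¬(¬(¬Q ∨ R) ∨ ¬¬Q) ∨ R   (absorption)
= (¬Q ∨ R) ∧ ¬Q ∨ R   (De Morgan)
= ¬Q ∨ R   (absorption)

¬Q ∨ R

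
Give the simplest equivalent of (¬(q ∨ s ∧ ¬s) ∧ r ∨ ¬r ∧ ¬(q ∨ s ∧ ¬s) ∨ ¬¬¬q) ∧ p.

¬q ∧ p

(¬(q ∨ s ∧ ¬s) ∧ r ∨ ¬r ∧ ¬(q ∨ s ∧ ¬s) ∨ ¬¬¬q) ∧ p
= (¬(q ∨ s ∧ ¬s) ∨ ¬¬¬q) ∧ p   — distribution
= (¬q ∨ ¬¬¬q) ∧ p   — complement / identity
= (¬q ∨ ¬q) ∧ p   — double negation
= ¬q ∧ p   — idempotence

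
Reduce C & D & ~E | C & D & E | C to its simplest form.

C

C & D & ~E | C & D & E | C
= C & D | C
= C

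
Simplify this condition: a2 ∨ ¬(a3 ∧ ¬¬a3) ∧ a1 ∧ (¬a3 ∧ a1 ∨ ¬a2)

a2 ∨ ¬(a3 ∧ ¬¬a3) ∧ a1 ∧ (¬a3 ∧ a1 ∨ ¬a2)
= a2 ∨ ¬(a3 ∧ a3) ∧ a1 ∧ (¬a3 ∧ a1 ∨ ¬a2)
= a2 ∨ ¬a3 ∧ a1 ∧ (¬a3 ∧ a1 ∨ ¬a2)
= a2 ∨ ¬a3 ∧ a1

a2 ∨ ¬a3 ∧ a1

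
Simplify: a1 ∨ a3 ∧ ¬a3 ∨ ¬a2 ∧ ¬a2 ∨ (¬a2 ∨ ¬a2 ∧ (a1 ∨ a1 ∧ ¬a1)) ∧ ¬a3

a1 ∨ ¬a2

a1 ∨ a3 ∧ ¬a3 ∨ ¬a2 ∧ ¬a2 ∨ (¬a2 ∨ ¬a2 ∧ (a1 ∨ a1 ∧ ¬a1)) ∧ ¬a3
= a1 ∨ a3 ∧ ¬a3 ∨ ¬a2 ∧ ¬a2 ∨ (¬a2 ∨ ¬a2 ∧ a1) ∧ ¬a3   [complement / identity]
= a1 ∨ a3 ∧ ¬a3 ∨ ¬a2 ∧ ¬a2 ∨ ¬a2 ∧ ¬a3   [absorption]
= a1 ∨ a3 ∧ ¬a3 ∨ ¬a2 ∧ (¬a2 ∨ ¬a3)   [distribution]
= a1 ∨ a3 ∧ ¬a3 ∨ ¬a2   [absorption]
= a1 ∨ ¬a2   [complement / identity]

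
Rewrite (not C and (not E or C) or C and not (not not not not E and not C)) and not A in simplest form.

(not E or C) and not A

(not C and (not E or C) or C and not (not not not not E and not C)) and not A
= (not C and (not E or C) or C and (not not not E or C)) and not A   — De Morgan
= (not C and (not E or C) or C and (not E or C)) and not A   — double negation
= (not E or C) and not A   — distribution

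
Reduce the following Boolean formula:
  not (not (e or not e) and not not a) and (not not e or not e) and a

a

not (not (e or not e) and not not a) and (not not e or not e) and a
= not (not (e or not e) and not not a) and (e or not e) and a   — double negation
= (e or not e or not a) and (e or not e) and a   — De Morgan
= (e or not e) and a   — absorption
= a   — complement / identity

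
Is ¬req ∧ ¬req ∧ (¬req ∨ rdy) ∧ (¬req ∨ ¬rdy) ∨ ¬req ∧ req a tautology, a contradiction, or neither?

¬req ∧ ¬req ∧ (¬req ∨ rdy) ∧ (¬req ∨ ¬rdy) ∨ ¬req ∧ req
= ¬req ∧ ¬req ∧ (¬req ∨ ¬rdy) ∨ ¬req ∧ req   [absorption]
= ¬req ∧ ¬req ∨ ¬req ∧ req   [absorption]
= ¬req   [distribution]
This depends on req, so it is not a constant.

neither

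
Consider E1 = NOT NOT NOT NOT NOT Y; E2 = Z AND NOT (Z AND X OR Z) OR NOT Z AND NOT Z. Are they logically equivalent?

E1: NOT NOT NOT NOT NOT Y
    = NOT NOT NOT Y
    = NOT Y
E2: Z AND NOT (Z AND X OR Z) OR NOT Z AND NOT Z
    = Z AND NOT Z OR NOT Z AND NOT Z
    = NOT Z
These differ: at X=0, Y=1, Z=0, E1 = 0 but E2 = 1.

No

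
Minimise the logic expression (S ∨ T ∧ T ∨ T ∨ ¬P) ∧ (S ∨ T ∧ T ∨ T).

(S ∨ T ∧ T ∨ T ∨ ¬P) ∧ (S ∨ T ∧ T ∨ T)
= S ∨ T ∧ T ∨ T   — absorption
= S ∨ T ∨ T   — idempotence
= S ∨ T   — idempotence

S ∨ T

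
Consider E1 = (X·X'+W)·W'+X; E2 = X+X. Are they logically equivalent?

Yes

E1: (X·X'+W)·W'+X
    = W·W'+X
    = X
E2: X+X
    = X
Both reduce to X, so they are equivalent.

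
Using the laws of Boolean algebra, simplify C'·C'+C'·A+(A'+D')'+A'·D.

C'·C'+C'·A+(A'+D')'+A'·D
= C'·C'+C'·A+A·D+A'·D
= C'·C'+C'·A+D
= C'·(C'+A)+D
= C'+D

C'+D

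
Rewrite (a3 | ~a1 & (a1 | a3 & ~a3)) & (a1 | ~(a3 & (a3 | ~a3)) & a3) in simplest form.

(a3 | ~a1 & (a1 | a3 & ~a3)) & (a1 | ~(a3 & (a3 | ~a3)) & a3)
= (a3 | ~a1 & (a1 | a3 & ~a3)) & (a1 | ~a3 & a3)   (complement / identity)
= (a3 | ~a1 & a1) & (a1 | ~a3 & a3)   (complement / identity)
= (a3 | ~a1 & a1) & a1   (complement / identity)
= a3 & a1   (complement / identity)

a3 & a1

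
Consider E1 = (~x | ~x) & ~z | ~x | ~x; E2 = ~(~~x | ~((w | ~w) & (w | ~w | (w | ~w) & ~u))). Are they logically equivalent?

Yes

E1: (~x | ~x) & ~z | ~x | ~x
    = ~x | ~x   (absorption)
    = ~x   (idempotence)
E2: ~(~~x | ~((w | ~w) & (w | ~w | (w | ~w) & ~u)))
    = ~(~~x | ~((w | ~w) & (w | ~w)))   (absorption)
    = ~(~~x | ~(w | ~w))   (idempotence)
    = ~x & (w | ~w)   (De Morgan)
    = ~x   (complement / identity)
Both reduce to ~x, so they are equivalent.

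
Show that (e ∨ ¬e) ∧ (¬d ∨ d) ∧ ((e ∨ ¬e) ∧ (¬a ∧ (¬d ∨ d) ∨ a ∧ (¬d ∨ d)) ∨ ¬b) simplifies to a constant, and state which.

True

(e ∨ ¬e) ∧ (¬d ∨ d) ∧ ((e ∨ ¬e) ∧ (¬a ∧ (¬d ∨ d) ∨ a ∧ (¬d ∨ d)) ∨ ¬b)
= (e ∨ ¬e) ∧ (¬d ∨ d) ∧ ((e ∨ ¬e) ∧ (¬d ∨ d) ∨ ¬b)
= (e ∨ ¬e) ∧ (¬d ∨ d)
= ¬d ∨ d
= True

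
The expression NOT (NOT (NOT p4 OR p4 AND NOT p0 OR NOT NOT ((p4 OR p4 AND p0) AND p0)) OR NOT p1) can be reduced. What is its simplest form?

NOT (NOT (NOT p4 OR p4 AND NOT p0 OR NOT NOT ((p4 OR p4 AND p0) AND p0)) OR NOT p1)
= NOT (NOT (NOT p4 OR p4 AND NOT p0 OR NOT NOT (p4 AND p0)) OR NOT p1)   (absorption)
= NOT (NOT (NOT p4 OR p4 AND NOT p0 OR p4 AND p0) OR NOT p1)   (double negation)
= NOT (NOT (NOT p4 OR p4) OR NOT p1)   (distribution)
= (NOT p4 OR p4) AND p1   (De Morgan)
= p1   (complement / identity)

p1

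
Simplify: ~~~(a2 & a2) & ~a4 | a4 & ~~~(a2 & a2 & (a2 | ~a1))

~~~(a2 & a2) & ~a4 | a4 & ~~~(a2 & a2 & (a2 | ~a1))
= ~~~(a2 & a2) & ~a4 | a4 & ~~~(a2 & a2)   [absorption]
= ~~~(a2 & a2)   [distribution]
= ~~~a2   [idempotence]
= ~a2   [double negation]

~a2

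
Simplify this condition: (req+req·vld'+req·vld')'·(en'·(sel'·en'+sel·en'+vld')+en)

req'

(req+req·vld'+req·vld')'·(en'·(sel'·en'+sel·en'+vld')+en)
= (req+req·vld'+req·vld')'·(en'·(en'+vld')+en)   [distribution]
= (req+req·vld'+req·vld')'·(en'+en)   [absorption]
= (req+req·vld'+req·vld')'   [complement / identity]
= (req+req·vld')'   [idempotence]
= req'   [absorption]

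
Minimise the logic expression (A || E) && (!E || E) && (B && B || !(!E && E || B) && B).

(A || E) && (!E || E) && (B && B || !(!E && E || B) && B)
= (A || E) && (!E || E) && (B && B || !B && B)   — complement / identity
= (A || E) && (B && B || !B && B)   — complement / identity
= (A || E) && B   — distribution

(A || E) && B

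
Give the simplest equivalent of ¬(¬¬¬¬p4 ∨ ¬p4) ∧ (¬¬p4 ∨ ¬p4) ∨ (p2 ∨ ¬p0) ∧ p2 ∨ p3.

¬(¬¬¬¬p4 ∨ ¬p4) ∧ (¬¬p4 ∨ ¬p4) ∨ (p2 ∨ ¬p0) ∧ p2 ∨ p3
= ¬(¬¬¬¬p4 ∨ ¬p4) ∧ (p4 ∨ ¬p4) ∨ (p2 ∨ ¬p0) ∧ p2 ∨ p3
= ¬(¬¬¬¬p4 ∨ ¬p4) ∨ (p2 ∨ ¬p0) ∧ p2 ∨ p3
= ¬¬¬p4 ∧ p4 ∨ (p2 ∨ ¬p0) ∧ p2 ∨ p3
= ¬¬¬p4 ∧ p4 ∨ p2 ∨ p3
= ¬p4 ∧ p4 ∨ p2 ∨ p3
= p2 ∨ p3

p2 ∨ p3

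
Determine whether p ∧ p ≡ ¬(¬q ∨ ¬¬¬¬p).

E1: p ∧ p
    = p   — idempotence
E2: ¬(¬q ∨ ¬¬¬¬p)
    = ¬(¬q ∨ ¬¬p)   — double negation
    = q ∧ ¬p   — De Morgan
These differ: at p=1, q=0, E1 = 1 but E2 = 0.

No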